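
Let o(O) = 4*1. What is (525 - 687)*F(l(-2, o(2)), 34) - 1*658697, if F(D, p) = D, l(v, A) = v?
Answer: -658373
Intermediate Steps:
o(O) = 4
(525 - 687)*F(l(-2, o(2)), 34) - 1*658697 = (525 - 687)*(-2) - 1*658697 = -162*(-2) - 658697 = 324 - 658697 = -658373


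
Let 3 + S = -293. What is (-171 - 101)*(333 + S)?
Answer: -10064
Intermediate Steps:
S = -296 (S = -3 - 293 = -296)
(-171 - 101)*(333 + S) = (-171 - 101)*(333 - 296) = -272*37 = -10064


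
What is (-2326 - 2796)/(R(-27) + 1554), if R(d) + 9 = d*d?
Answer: -2561/1137 ≈ -2.2524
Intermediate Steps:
R(d) = -9 + d² (R(d) = -9 + d*d = -9 + d²)
(-2326 - 2796)/(R(-27) + 1554) = (-2326 - 2796)/((-9 + (-27)²) + 1554) = -5122/((-9 + 729) + 1554) = -5122/(720 + 1554) = -5122/2274 = -5122*1/2274 = -2561/1137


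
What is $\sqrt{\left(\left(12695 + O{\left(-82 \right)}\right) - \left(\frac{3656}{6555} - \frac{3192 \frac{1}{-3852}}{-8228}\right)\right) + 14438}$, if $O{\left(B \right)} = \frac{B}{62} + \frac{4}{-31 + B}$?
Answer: $\frac{\sqrt{2545429476943370914034104930}}{306299972990} \approx 164.72$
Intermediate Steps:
$O{\left(B \right)} = \frac{4}{-31 + B} + \frac{B}{62}$ ($O{\left(B \right)} = B \frac{1}{62} + \frac{4}{-31 + B} = \frac{B}{62} + \frac{4}{-31 + B} = \frac{4}{-31 + B} + \frac{B}{62}$)
$\sqrt{\left(\left(12695 + O{\left(-82 \right)}\right) - \left(\frac{3656}{6555} - \frac{3192 \frac{1}{-3852}}{-8228}\right)\right) + 14438} = \sqrt{\left(\left(12695 + \frac{248 + \left(-82\right)^{2} - -2542}{62 \left(-31 - 82\right)}\right) - \left(\frac{3656}{6555} - \frac{3192 \frac{1}{-3852}}{-8228}\right)\right) + 14438} = \sqrt{\left(\left(12695 + \frac{248 + 6724 + 2542}{62 \left(-113\right)}\right) - \left(\frac{3656}{6555} - 3192 \left(- \frac{1}{3852}\right) \left(- \frac{1}{8228}\right)\right)\right) + 14438} = \sqrt{\left(\left(12695 + \frac{1}{62} \left(- \frac{1}{113}\right) 9514\right) - \frac{536357761}{961832630}\right) + 14438} = \sqrt{\left(\left(12695 - \frac{4757}{3503}\right) + \left(- \frac{3656}{6555} + \frac{133}{1320594}\right)\right) + 14438} = \sqrt{\left(\frac{44465828}{3503} - \frac{536357761}{961832630}\right) + 14438} = \sqrt{\frac{42766805429130857}{3369299702890} + 14438} = \sqrt{\frac{91412754539456677}{3369299702890}} = \frac{\sqrt{2545429476943370914034104930}}{306299972990}$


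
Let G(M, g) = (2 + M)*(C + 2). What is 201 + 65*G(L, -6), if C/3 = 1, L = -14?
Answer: -3699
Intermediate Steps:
C = 3 (C = 3*1 = 3)
G(M, g) = 10 + 5*M (G(M, g) = (2 + M)*(3 + 2) = (2 + M)*5 = 10 + 5*M)
201 + 65*G(L, -6) = 201 + 65*(10 + 5*(-14)) = 201 + 65*(10 - 70) = 201 + 65*(-60) = 201 - 3900 = -3699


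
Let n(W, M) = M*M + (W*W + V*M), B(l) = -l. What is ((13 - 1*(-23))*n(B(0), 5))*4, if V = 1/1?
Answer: 4320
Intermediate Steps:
V = 1
n(W, M) = M + M² + W² (n(W, M) = M*M + (W*W + 1*M) = M² + (W² + M) = M² + (M + W²) = M + M² + W²)
((13 - 1*(-23))*n(B(0), 5))*4 = ((13 - 1*(-23))*(5 + 5² + (-1*0)²))*4 = ((13 + 23)*(5 + 25 + 0²))*4 = (36*(5 + 25 + 0))*4 = (36*30)*4 = 1080*4 = 4320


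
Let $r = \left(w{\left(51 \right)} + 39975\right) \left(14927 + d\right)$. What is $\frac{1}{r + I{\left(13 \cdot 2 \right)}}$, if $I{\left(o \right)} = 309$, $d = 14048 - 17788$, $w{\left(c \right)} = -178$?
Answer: $\frac{1}{445209348} \approx 2.2461 \cdot 10^{-9}$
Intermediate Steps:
$d = -3740$
$r = 445209039$ ($r = \left(-178 + 39975\right) \left(14927 - 3740\right) = 39797 \cdot 11187 = 445209039$)
$\frac{1}{r + I{\left(13 \cdot 2 \right)}} = \frac{1}{445209039 + 309} = \frac{1}{445209348}$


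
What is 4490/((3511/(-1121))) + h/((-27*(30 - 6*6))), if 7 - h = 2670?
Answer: -824742773/568782 ≈ -1450.0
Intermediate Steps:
h = -2663 (h = 7 - 1*2670 = 7 - 2670 = -2663)
4490/((3511/(-1121))) + h/((-27*(30 - 6*6))) = 4490/((3511/(-1121))) - 2663*(-1/(27*(30 - 6*6))) = 4490/((3511*(-1/1121))) - 2663*(-1/(27*(30 - 36))) = 4490/(-3511/1121) - 2663/((-27*(-6))) = 4490*(-1121/3511) - 2663/162 = -5033290/3511 - 2663*1/162 = -5033290/3511 - 2663/162 = -824742773/568782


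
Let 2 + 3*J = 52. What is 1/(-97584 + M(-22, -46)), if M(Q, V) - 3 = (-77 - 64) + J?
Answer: -3/293116 ≈ -1.0235e-5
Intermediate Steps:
J = 50/3 (J = -⅔ + (⅓)*52 = -⅔ + 52/3 = 50/3 ≈ 16.667)
M(Q, V) = -364/3 (M(Q, V) = 3 + ((-77 - 64) + 50/3) = 3 + (-141 + 50/3) = 3 - 373/3 = -364/3)
1/(-97584 + M(-22, -46)) = 1/(-97584 - 364/3) = 1/(-293116/3) = -3/293116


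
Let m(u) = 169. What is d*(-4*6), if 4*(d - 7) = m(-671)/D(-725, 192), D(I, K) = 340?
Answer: -29067/170 ≈ -170.98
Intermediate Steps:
d = 9689/1360 (d = 7 + (169/340)/4 = 7 + (169*(1/340))/4 = 7 + (1/4)*(169/340) = 7 + 169/1360 = 9689/1360 ≈ 7.1243)
d*(-4*6) = 9689*(-4*6)/1360 = (9689/1360)*(-24) = -29067/170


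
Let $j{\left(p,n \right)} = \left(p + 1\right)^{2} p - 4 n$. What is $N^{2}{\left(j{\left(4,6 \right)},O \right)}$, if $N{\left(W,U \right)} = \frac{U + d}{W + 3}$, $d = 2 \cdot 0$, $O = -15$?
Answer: $\frac{225}{6241} \approx 0.036052$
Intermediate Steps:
$j{\left(p,n \right)} = - 4 n + p \left(1 + p\right)^{2}$ ($j{\left(p,n \right)} = \left(1 + p\right)^{2} p - 4 n = p \left(1 + p\right)^{2} - 4 n = - 4 n + p \left(1 + p\right)^{2}$)
$d = 0$
$N{\left(W,U \right)} = \frac{U}{3 + W}$ ($N{\left(W,U \right)} = \frac{U + 0}{W + 3} = \frac{U}{3 + W}$)
$N^{2}{\left(j{\left(4,6 \right)},O \right)} = \left(- \frac{15}{3 + \left(\left(-4\right) 6 + 4 \left(1 + 4\right)^{2}\right)}\right)^{2} = \left(- \frac{15}{3 - \left(24 - 4 \cdot 5^{2}\right)}\right)^{2} = \left(- \frac{15}{3 + \left(-24 + 4 \cdot 25\right)}\right)^{2} = \left(- \frac{15}{3 + \left(-24 + 100\right)}\right)^{2} = \left(- \frac{15}{3 + 76}\right)^{2} = \left(- \frac{15}{79}\right)^{2} = \frac{225}{6241}$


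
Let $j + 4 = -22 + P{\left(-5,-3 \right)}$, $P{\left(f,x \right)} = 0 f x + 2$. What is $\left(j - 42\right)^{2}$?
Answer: $4356$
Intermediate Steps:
$P{\left(f,x \right)} = 2$ ($P{\left(f,x \right)} = 0 x + 2 = 0 + 2 = 2$)
$j = -24$ ($j = -4 + \left(-22 + 2\right) = -4 - 20 = -24$)
$\left(j - 42\right)^{2} = \left(-24 - 42\right)^{2} = \left(-66\right)^{2} = 4356$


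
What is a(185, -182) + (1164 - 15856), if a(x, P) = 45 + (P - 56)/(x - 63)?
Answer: -893586/61 ≈ -14649.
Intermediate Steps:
a(x, P) = 45 + (-56 + P)/(-63 + x)
a(185, -182) + (1164 - 15856) = (-2891 - 182 + 45*185)/(-63 + 185) + (1164 - 15856) = (-2891 - 182 + 8325)/122 - 14692 = (1/122)*5252 - 14692 = 2626/61 - 14692 = -893586/61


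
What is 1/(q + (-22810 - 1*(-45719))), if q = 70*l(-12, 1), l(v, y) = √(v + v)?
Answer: 22909/524939881 - 140*I*√6/524939881 ≈ 4.3641e-5 - 6.5327e-7*I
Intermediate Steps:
l(v, y) = √2*√v (l(v, y) = √(2*v) = √2*√v)
q = 140*I*√6 (q = 70*(√2*√(-12)) = 70*(√2*(2*I*√3)) = 70*(2*I*√6) = 140*I*√6 ≈ 342.93*I)
1/(q + (-22810 - 1*(-45719))) = 1/(140*I*√6 + (-22810 - 1*(-45719))) = 1/(140*I*√6 + (-22810 + 45719)) = 1/(140*I*√6 + 22909) = 1/(22909 + 140*I*√6)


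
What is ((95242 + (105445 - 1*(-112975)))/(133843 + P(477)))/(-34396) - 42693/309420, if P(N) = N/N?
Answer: -8193447565553/59353179352920 ≈ -0.13805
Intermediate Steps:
P(N) = 1
((95242 + (105445 - 1*(-112975)))/(133843 + P(477)))/(-34396) - 42693/309420 = ((95242 + (105445 - 1*(-112975)))/(133843 + 1))/(-34396) - 42693/309420 = ((95242 + (105445 + 112975))/133844)*(-1/34396) - 42693*1/309420 = ((95242 + 218420)*(1/133844))*(-1/34396) - 14231/103140 = (313662*(1/133844))*(-1/34396) - 14231/103140 = (156831/66922)*(-1/34396) - 14231/103140 = -156831/2301849112 - 14231/103140 = -8193447565553/59353179352920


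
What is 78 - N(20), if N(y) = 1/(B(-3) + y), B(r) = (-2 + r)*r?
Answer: 2729/35 ≈ 77.971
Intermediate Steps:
B(r) = r*(-2 + r)
N(y) = 1/(15 + y) (N(y) = 1/(-3*(-2 - 3) + y) = 1/(-3*(-5) + y) = 1/(15 + y))
78 - N(20) = 78 - 1/(15 + 20) = 78 - 1/35 = 2729/35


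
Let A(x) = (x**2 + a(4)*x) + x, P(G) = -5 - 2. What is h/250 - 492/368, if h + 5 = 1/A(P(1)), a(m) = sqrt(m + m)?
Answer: -191144/140875 + sqrt(2)/24500 ≈ -1.3568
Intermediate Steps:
P(G) = -7
a(m) = sqrt(2)*sqrt(m) (a(m) = sqrt(2*m) = sqrt(2)*sqrt(m))
A(x) = x + x**2 + 2*x*sqrt(2) (A(x) = (x**2 + (sqrt(2)*sqrt(4))*x) + x = (x**2 + (sqrt(2)*2)*x) + x = (x**2 + (2*sqrt(2))*x) + x = (x**2 + 2*x*sqrt(2)) + x = x + x**2 + 2*x*sqrt(2))
h = -5 + 1/(42 - 14*sqrt(2)) (h = -5 + 1/(-7*(1 - 7 + 2*sqrt(2))) = -5 + 1/(-7*(-6 + 2*sqrt(2))) = -5 + 1/(42 - 14*sqrt(2)) ≈ -4.9550)
h/250 - 492/368 = (-487/98 + sqrt(2)/98)/250 - 492/368 = (-487/98 + sqrt(2)/98)*(1/250) - 492*1/368 = (-487/24500 + sqrt(2)/24500) - 123/92 = -191144/140875 + sqrt(2)/24500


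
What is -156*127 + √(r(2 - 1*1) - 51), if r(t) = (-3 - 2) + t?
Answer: -19812 + I*√55 ≈ -19812.0 + 7.4162*I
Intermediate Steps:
r(t) = -5 + t
-156*127 + √(r(2 - 1*1) - 51) = -156*127 + √((-5 + (2 - 1*1)) - 51) = -19812 + √((-5 + (2 - 1)) - 51) = -19812 + √((-5 + 1) - 51) = -19812 + √(-4 - 51) = -19812 + √(-55) = -19812 + I*√55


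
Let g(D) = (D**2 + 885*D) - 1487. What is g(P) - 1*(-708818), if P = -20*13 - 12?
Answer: 540595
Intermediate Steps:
P = -272 (P = -260 - 12 = -272)
g(D) = -1487 + D**2 + 885*D
g(P) - 1*(-708818) = (-1487 + (-272)**2 + 885*(-272)) - 1*(-708818) = (-1487 + 73984 - 240720) + 708818 = -168223 + 708818 = 540595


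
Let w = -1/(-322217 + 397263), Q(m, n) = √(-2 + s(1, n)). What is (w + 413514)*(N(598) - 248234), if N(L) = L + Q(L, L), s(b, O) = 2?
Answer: -3842390955692974/37523 ≈ -1.0240e+11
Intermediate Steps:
Q(m, n) = 0 (Q(m, n) = √(-2 + 2) = √0 = 0)
N(L) = L (N(L) = L + 0 = L)
w = -1/75046 ≈ -1.3325e-5
(w + 413514)*(N(598) - 248234) = (-1/75046 + 413514)*(598 - 248234) = (31032571643/75046)*(-247636) = -3842390955692974/37523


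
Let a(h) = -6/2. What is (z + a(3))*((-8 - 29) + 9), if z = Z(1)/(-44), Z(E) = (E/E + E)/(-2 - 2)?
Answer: 1841/22 ≈ 83.682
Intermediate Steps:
Z(E) = -¼ - E/4 (Z(E) = (1 + E)/(-4) = (1 + E)*(-¼) = -¼ - E/4)
a(h) = -3 (a(h) = -6*½ = -3)
z = 1/88 (z = (-¼ - ¼*1)/(-44) = (-¼ - ¼)*(-1/44) = -½*(-1/44) = 1/88 ≈ 0.011364)
(z + a(3))*((-8 - 29) + 9) = (1/88 - 3)*((-8 - 29) + 9) = -263*(-37 + 9)/88 = -263/88*(-28) = 1841/22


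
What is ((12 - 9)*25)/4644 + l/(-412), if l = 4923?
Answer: -951313/79722 ≈ -11.933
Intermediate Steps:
((12 - 9)*25)/4644 + l/(-412) = ((12 - 9)*25)/4644 + 4923/(-412) = (3*25)*(1/4644) + 4923*(-1/412) = 75*(1/4644) - 4923/412 = 25/1548 - 4923/412 = -951313/79722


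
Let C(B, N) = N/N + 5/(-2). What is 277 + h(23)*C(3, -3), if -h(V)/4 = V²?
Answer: 3451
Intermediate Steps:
h(V) = -4*V²
C(B, N) = -3/2 (C(B, N) = 1 + 5*(-½) = 1 - 5/2 = -3/2)
277 + h(23)*C(3, -3) = 277 - 4*23²*(-3/2) = 277 - 4*529*(-3/2) = 277 - 2116*(-3/2) = 277 + 3174 = 3451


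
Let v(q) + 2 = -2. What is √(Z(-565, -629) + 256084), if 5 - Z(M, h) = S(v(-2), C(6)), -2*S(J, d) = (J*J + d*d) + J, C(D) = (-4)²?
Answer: √256223 ≈ 506.18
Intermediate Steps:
v(q) = -4 (v(q) = -2 - 2 = -4)
C(D) = 16
S(J, d) = -J/2 - J²/2 - d²/2 (S(J, d) = -((J*J + d*d) + J)/2 = -((J² + d²) + J)/2 = -(J + J² + d²)/2 = -J/2 - J²/2 - d²/2)
Z(M, h) = 139 (Z(M, h) = 5 - (-½*(-4) - ½*(-4)² - ½*16²) = 5 - (2 - ½*16 - ½*256) = 5 - (2 - 8 - 128) = 5 - 1*(-134) = 5 + 134 = 139)
√(Z(-565, -629) + 256084) = √(139 + 256084) = √256223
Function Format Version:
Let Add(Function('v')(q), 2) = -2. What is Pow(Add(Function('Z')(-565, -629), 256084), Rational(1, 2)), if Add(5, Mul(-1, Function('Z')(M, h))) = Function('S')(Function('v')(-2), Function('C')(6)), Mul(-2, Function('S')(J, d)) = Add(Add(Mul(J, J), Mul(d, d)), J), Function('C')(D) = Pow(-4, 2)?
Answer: Pow(256223, Rational(1, 2)) ≈ 506.18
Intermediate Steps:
Function('v')(q) = -4 (Function('v')(q) = Add(-2, -2) = -4)
Function('C')(D) = 16
Function('S')(J, d) = Add(Mul(Rational(-1, 2), J), Mul(Rational(-1, 2), Pow(J, 2)), Mul(Rational(-1, 2), Pow(d, 2))) (Function('S')(J, d) = Mul(Rational(-1, 2), Add(Add(Mul(J, J), Mul(d, d)), J)) = Mul(Rational(-1, 2), Add(Add(Pow(J, 2), Pow(d, 2)), J)) = Mul(Rational(-1, 2), Add(J, Pow(J, 2), Pow(d, 2))) = Add(Mul(Rational(-1, 2), J), Mul(Rational(-1, 2), Pow(J, 2)), Mul(Rational(-1, 2), Pow(d, 2))))
Function('Z')(M, h) = 139 (Function('Z')(M, h) = Add(5, Mul(-1, Add(Mul(Rational(-1, 2), -4), Mul(Rational(-1, 2), Pow(-4, 2)), Mul(Rational(-1, 2), Pow(16, 2))))) = Add(5, Mul(-1, Add(2, Mul(Rational(-1, 2), 16), Mul(Rational(-1, 2), 256)))) = Add(5, Mul(-1, Add(2, -8, -128))) = Add(5, Mul(-1, -134)) = Add(5, 134) = 139)
Pow(Add(Function('Z')(-565, -629), 256084), Rational(1, 2)) = Pow(Add(139, 256084), Rational(1, 2)) = Pow(256223, Rational(1, 2))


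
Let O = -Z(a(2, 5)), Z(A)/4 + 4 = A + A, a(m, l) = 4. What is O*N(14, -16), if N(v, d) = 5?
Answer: -80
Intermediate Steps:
Z(A) = -16 + 8*A (Z(A) = -16 + 4*(A + A) = -16 + 4*(2*A) = -16 + 8*A)
O = -16 (O = -(-16 + 8*4) = -(-16 + 32) = -1*16 = -16)
O*N(14, -16) = -16*5 = -80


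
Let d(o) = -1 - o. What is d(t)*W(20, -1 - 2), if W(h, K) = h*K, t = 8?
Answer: 540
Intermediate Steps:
W(h, K) = K*h
d(t)*W(20, -1 - 2) = (-1 - 1*8)*((-1 - 2)*20) = (-1 - 8)*(-3*20) = -9*(-60) = 540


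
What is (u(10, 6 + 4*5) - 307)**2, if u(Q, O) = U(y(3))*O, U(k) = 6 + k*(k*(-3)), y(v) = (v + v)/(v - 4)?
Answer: 8755681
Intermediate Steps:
y(v) = 2*v/(-4 + v) (y(v) = (2*v)/(-4 + v) = 2*v/(-4 + v))
U(k) = 6 - 3*k**2 (U(k) = 6 + k*(-3*k) = 6 - 3*k**2)
u(Q, O) = -102*O (u(Q, O) = (6 - 3*36/(-4 + 3)**2)*O = (6 - 3*(2*3/(-1))**2)*O = (6 - 3*(2*3*(-1))**2)*O = (6 - 3*(-6)**2)*O = (6 - 3*36)*O = (6 - 108)*O = -102*O)
(u(10, 6 + 4*5) - 307)**2 = (-102*(6 + 4*5) - 307)**2 = (-102*(6 + 20) - 307)**2 = (-102*26 - 307)**2 = (-2652 - 307)**2 = (-2959)**2 = 8755681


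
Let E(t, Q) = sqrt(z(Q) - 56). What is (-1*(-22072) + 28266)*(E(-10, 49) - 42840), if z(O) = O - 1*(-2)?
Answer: -2156479920 + 50338*I*sqrt(5) ≈ -2.1565e+9 + 1.1256e+5*I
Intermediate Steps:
z(O) = 2 + O (z(O) = O + 2 = 2 + O)
E(t, Q) = sqrt(-54 + Q) (E(t, Q) = sqrt((2 + Q) - 56) = sqrt(-54 + Q))
(-1*(-22072) + 28266)*(E(-10, 49) - 42840) = (-1*(-22072) + 28266)*(sqrt(-54 + 49) - 42840) = (22072 + 28266)*(sqrt(-5) - 42840) = 50338*(I*sqrt(5) - 42840) = 50338*(-42840 + I*sqrt(5)) = -2156479920 + 50338*I*sqrt(5)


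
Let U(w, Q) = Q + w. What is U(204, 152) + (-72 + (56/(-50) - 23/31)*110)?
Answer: 12274/155 ≈ 79.187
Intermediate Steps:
U(204, 152) + (-72 + (56/(-50) - 23/31)*110) = (152 + 204) + (-72 + (56/(-50) - 23/31)*110) = 356 + (-72 + (56*(-1/50) - 23*1/31)*110) = 356 + (-72 + (-28/25 - 23/31)*110) = 356 + (-72 - 1443/775*110) = 356 + (-72 - 31746/155) = 356 - 42906/155 = 12274/155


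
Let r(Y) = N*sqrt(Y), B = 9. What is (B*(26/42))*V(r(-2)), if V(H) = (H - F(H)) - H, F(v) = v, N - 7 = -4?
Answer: -117*I*sqrt(2)/7 ≈ -23.638*I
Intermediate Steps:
N = 3 (N = 7 - 4 = 3)
r(Y) = 3*sqrt(Y)
V(H) = -H (V(H) = (H - H) - H = 0 - H = -H)
(B*(26/42))*V(r(-2)) = (9*(26/42))*(-3*sqrt(-2)) = (9*(26*(1/42)))*(-3*I*sqrt(2)) = (9*(13/21))*(-3*I*sqrt(2)) = 39*(-3*I*sqrt(2))/7 = -117*I*sqrt(2)/7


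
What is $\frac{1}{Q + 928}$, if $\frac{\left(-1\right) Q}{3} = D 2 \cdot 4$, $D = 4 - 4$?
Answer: $\frac{1}{928} \approx 0.0010776$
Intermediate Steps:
$D = 0$
$Q = 0$ ($Q = - 3 \cdot 0 \cdot 2 \cdot 4 = - 3 \cdot 0 \cdot 8 = \left(-3\right) 0 = 0$)
$\frac{1}{Q + 928} = \frac{1}{0 + 928} = \frac{1}{928}$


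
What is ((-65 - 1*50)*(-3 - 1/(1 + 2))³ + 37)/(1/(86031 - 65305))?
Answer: 2404195274/27 ≈ 8.9044e+7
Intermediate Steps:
((-65 - 1*50)*(-3 - 1/(1 + 2))³ + 37)/(1/(86031 - 65305)) = ((-65 - 50)*(-3 - 1/3)³ + 37)/(1/20726) = (-115*(-3 - 1*⅓)³ + 37)/(1/20726) = (-115*(-3 - ⅓)³ + 37)*20726 = (-115*(-10/3)³ + 37)*20726 = (-115*(-1000/27) + 37)*20726 = (115000/27 + 37)*20726 = (115999/27)*20726 = 2404195274/27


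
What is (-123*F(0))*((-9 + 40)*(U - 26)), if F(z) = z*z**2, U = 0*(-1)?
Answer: 0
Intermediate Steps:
U = 0
F(z) = z**3
(-123*F(0))*((-9 + 40)*(U - 26)) = (-123*0**3)*((-9 + 40)*(0 - 26)) = (-123*0)*(31*(-26)) = 0*(-806) = 0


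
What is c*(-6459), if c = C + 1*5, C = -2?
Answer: -19377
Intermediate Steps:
c = 3 (c = -2 + 1*5 = -2 + 5 = 3)
c*(-6459) = 3*(-6459) = -19377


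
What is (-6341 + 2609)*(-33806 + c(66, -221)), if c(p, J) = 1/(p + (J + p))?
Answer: 11228599020/89 ≈ 1.2616e+8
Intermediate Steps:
c(p, J) = 1/(J + 2*p)
(-6341 + 2609)*(-33806 + c(66, -221)) = (-6341 + 2609)*(-33806 + 1/(-221 + 2*66)) = -3732*(-33806 + 1/(-221 + 132)) = -3732*(-33806 + 1/(-89)) = -3732*(-33806 - 1/89) = -3732*(-3008735/89) = 11228599020/89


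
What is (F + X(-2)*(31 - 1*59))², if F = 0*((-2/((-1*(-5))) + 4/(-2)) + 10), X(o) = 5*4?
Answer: 313600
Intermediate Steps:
X(o) = 20
F = 0 (F = 0*((-2/5 + 4*(-½)) + 10) = 0*((-2*⅕ - 2) + 10) = 0*((-⅖ - 2) + 10) = 0*(-12/5 + 10) = 0*(38/5) = 0)
(F + X(-2)*(31 - 1*59))² = (0 + 20*(31 - 1*59))² = (0 + 20*(31 - 59))² = (0 + 20*(-28))² = (0 - 560)² = (-560)² = 313600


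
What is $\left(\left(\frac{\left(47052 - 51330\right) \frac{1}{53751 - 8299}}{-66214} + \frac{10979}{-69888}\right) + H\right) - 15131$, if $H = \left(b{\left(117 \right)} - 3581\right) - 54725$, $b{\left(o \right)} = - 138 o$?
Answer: $- \frac{2355276026903570795}{26291505047808} \approx -89583.0$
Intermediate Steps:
$H = -74452$ ($H = \left(\left(-138\right) 117 - 3581\right) - 54725 = \left(-16146 - 3581\right) - 54725 = -19727 - 54725 = -74452$)
$\left(\left(\frac{\left(47052 - 51330\right) \frac{1}{53751 - 8299}}{-66214} + \frac{10979}{-69888}\right) + H\right) - 15131 = \left(\left(\frac{\left(47052 - 51330\right) \frac{1}{53751 - 8299}}{-66214} + \frac{10979}{-69888}\right) - 74452\right) - 15131 = \left(\left(- \frac{4278}{45452} \left(- \frac{1}{66214}\right) + 10979 \left(- \frac{1}{69888}\right)\right) - 74452\right) - 15131 = \left(\left(\left(-4278\right) \frac{1}{45452} \left(- \frac{1}{66214}\right) - \frac{10979}{69888}\right) - 74452\right) - 15131 = \left(\left(\left(- \frac{2139}{22726}\right) \left(- \frac{1}{66214}\right) - \frac{10979}{69888}\right) - 74452\right) - 15131 = \left(\left(\frac{2139}{1504779364} - \frac{10979}{69888}\right) - 74452\right) - 15131 = \left(- \frac{4130205786731}{26291505047808} - 74452\right) - 15131 = - \frac{1957459264025187947}{26291505047808} - 15131 = - \frac{2355276026903570795}{26291505047808}$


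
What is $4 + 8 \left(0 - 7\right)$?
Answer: $-52$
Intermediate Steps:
$4 + 8 \left(0 - 7\right) = 4 + 8 \left(-7\right) = 4 - 56 = -52$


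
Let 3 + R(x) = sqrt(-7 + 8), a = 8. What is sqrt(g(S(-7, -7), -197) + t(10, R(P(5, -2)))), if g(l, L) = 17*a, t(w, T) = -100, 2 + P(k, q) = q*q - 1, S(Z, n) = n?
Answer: 6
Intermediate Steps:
P(k, q) = -3 + q**2 (P(k, q) = -2 + (q*q - 1) = -2 + (q**2 - 1) = -2 + (-1 + q**2) = -3 + q**2)
R(x) = -2 (R(x) = -3 + sqrt(-7 + 8) = -3 + sqrt(1) = -3 + 1 = -2)
g(l, L) = 136 (g(l, L) = 17*8 = 136)
sqrt(g(S(-7, -7), -197) + t(10, R(P(5, -2)))) = sqrt(136 - 100) = sqrt(36) = 6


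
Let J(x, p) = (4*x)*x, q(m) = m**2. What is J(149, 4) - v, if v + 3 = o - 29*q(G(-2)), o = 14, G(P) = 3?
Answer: 89054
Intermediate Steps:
J(x, p) = 4*x**2
v = -250 (v = -3 + (14 - 29*3**2) = -3 + (14 - 29*9) = -3 + (14 - 261) = -3 - 247 = -250)
J(149, 4) - v = 4*149**2 - 1*(-250) = 4*22201 + 250 = 88804 + 250 = 89054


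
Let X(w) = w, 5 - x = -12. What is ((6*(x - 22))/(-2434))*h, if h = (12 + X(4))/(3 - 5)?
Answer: -120/1217 ≈ -0.098603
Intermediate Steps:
x = 17 (x = 5 - 1*(-12) = 5 + 12 = 17)
h = -8 (h = (12 + 4)/(3 - 5) = 16/(-2) = 16*(-½) = -8)
((6*(x - 22))/(-2434))*h = ((6*(17 - 22))/(-2434))*(-8) = ((6*(-5))*(-1/2434))*(-8) = -30*(-1/2434)*(-8) = (15/1217)*(-8) = -120/1217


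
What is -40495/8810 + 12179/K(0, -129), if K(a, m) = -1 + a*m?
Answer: -21467497/1762 ≈ -12184.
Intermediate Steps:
-40495/8810 + 12179/K(0, -129) = -40495/8810 + 12179/(-1 + 0*(-129)) = -40495*1/8810 + 12179/(-1 + 0) = -8099/1762 + 12179/(-1) = -8099/1762 + 12179*(-1) = -8099/1762 - 12179 = -21467497/1762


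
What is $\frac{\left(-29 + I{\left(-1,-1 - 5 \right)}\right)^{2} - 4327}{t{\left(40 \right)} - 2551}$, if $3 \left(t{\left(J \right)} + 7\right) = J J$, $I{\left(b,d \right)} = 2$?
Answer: $\frac{5397}{3037} \approx 1.7771$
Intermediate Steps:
$t{\left(J \right)} = -7 + \frac{J^{2}}{3}$ ($t{\left(J \right)} = -7 + \frac{J J}{3} = -7 + \frac{J^{2}}{3}$)
$\frac{\left(-29 + I{\left(-1,-1 - 5 \right)}\right)^{2} - 4327}{t{\left(40 \right)} - 2551} = \frac{\left(-29 + 2\right)^{2} - 4327}{\left(-7 + \frac{40^{2}}{3}\right) - 2551} = \frac{\left(-27\right)^{2} - 4327}{\left(-7 + \frac{1}{3} \cdot 1600\right) - 2551} = \frac{729 - 4327}{\left(-7 + \frac{1600}{3}\right) - 2551} = - \frac{3598}{\frac{1579}{3} - 2551} = - \frac{3598}{- \frac{6074}{3}} = \left(-3598\right) \left(- \frac{3}{6074}\right) = \frac{5397}{3037}$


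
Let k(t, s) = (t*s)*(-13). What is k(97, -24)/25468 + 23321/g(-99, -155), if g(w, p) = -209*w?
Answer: 305032913/131739597 ≈ 2.3154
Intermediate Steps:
k(t, s) = -13*s*t (k(t, s) = (s*t)*(-13) = -13*s*t)
k(97, -24)/25468 + 23321/g(-99, -155) = -13*(-24)*97/25468 + 23321/((-209*(-99))) = 30264*(1/25468) + 23321/20691 = 7566/6367 + 23321*(1/20691) = 7566/6367 + 23321/20691 = 305032913/131739597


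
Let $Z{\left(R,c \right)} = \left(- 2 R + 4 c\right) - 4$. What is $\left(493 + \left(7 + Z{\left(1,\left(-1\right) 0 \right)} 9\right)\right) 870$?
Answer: $388020$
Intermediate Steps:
$Z{\left(R,c \right)} = -4 - 2 R + 4 c$
$\left(493 + \left(7 + Z{\left(1,\left(-1\right) 0 \right)} 9\right)\right) 870 = \left(493 + \left(7 + \left(-4 - 2 + 4 \left(\left(-1\right) 0\right)\right) 9\right)\right) 870 = \left(493 + \left(7 + \left(-4 - 2 + 4 \cdot 0\right) 9\right)\right) 870 = \left(493 + \left(7 + \left(-4 - 2 + 0\right) 9\right)\right) 870 = \left(493 + \left(7 - 54\right)\right) 870 = \left(493 - 47\right) 870 = 446 \cdot 870 = 388020$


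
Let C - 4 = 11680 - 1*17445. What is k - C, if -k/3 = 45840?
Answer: -131759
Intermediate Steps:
k = -137520 (k = -3*45840 = -137520)
C = -5761 (C = 4 + (11680 - 1*17445) = 4 + (11680 - 17445) = 4 - 5765 = -5761)
k - C = -137520 - 1*(-5761) = -137520 + 5761 = -131759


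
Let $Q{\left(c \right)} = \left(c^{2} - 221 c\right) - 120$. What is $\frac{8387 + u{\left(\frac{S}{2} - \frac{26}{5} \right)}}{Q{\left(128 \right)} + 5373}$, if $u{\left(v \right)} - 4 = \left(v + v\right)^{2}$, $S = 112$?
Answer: $- \frac{467839}{166275} \approx -2.8136$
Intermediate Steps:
$u{\left(v \right)} = 4 + 4 v^{2}$ ($u{\left(v \right)} = 4 + \left(v + v\right)^{2} = 4 + \left(2 v\right)^{2} = 4 + 4 v^{2}$)
$Q{\left(c \right)} = -120 + c^{2} - 221 c$
$\frac{8387 + u{\left(\frac{S}{2} - \frac{26}{5} \right)}}{Q{\left(128 \right)} + 5373} = \frac{8387 + \left(4 + 4 \left(\frac{112}{2} - \frac{26}{5}\right)^{2}\right)}{\left(-120 + 128^{2} - 28288\right) + 5373} = \frac{8387 + \left(4 + 4 \left(112 \cdot \frac{1}{2} - \frac{26}{5}\right)^{2}\right)}{\left(-120 + 16384 - 28288\right) + 5373} = \frac{8387 + \left(4 + 4 \left(56 - \frac{26}{5}\right)^{2}\right)}{-12024 + 5373} = \frac{8387 + \left(4 + 4 \left(\frac{254}{5}\right)^{2}\right)}{-6651} = \left(8387 + \left(4 + 4 \cdot \frac{64516}{25}\right)\right) \left(- \frac{1}{6651}\right) = \left(8387 + \left(4 + \frac{258064}{25}\right)\right) \left(- \frac{1}{6651}\right) = \left(8387 + \frac{258164}{25}\right) \left(- \frac{1}{6651}\right) = \frac{467839}{25} \left(- \frac{1}{6651}\right) = - \frac{467839}{166275}$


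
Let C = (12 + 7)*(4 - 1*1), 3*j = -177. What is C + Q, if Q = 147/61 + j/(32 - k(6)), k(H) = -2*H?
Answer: 155857/2684 ≈ 58.069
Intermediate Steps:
j = -59 (j = (1/3)*(-177) = -59)
C = 57 (C = 19*(4 - 1) = 19*3 = 57)
Q = 2869/2684 (Q = 147/61 - 59/(32 - (-2)*6) = 147*(1/61) - 59/(32 - 1*(-12)) = 147/61 - 59/(32 + 12) = 147/61 - 59/44 = 2869/2684 ≈ 1.0689)
C + Q = 57 + 2869/2684 = 155857/2684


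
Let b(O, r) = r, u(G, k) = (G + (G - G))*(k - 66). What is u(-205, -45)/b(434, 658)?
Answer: 22755/658 ≈ 34.582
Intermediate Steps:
u(G, k) = G*(-66 + k) (u(G, k) = (G + 0)*(-66 + k) = G*(-66 + k))
u(-205, -45)/b(434, 658) = -205*(-66 - 45)/658 = -205*(-111)*(1/658) = 22755*(1/658) = 22755/658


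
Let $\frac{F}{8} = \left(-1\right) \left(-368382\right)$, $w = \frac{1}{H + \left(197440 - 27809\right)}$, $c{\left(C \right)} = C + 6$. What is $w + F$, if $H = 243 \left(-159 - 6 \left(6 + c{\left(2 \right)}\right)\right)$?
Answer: $\frac{325891346593}{110582} \approx 2.9471 \cdot 10^{6}$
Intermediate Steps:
$c{\left(C \right)} = 6 + C$
$H = -59049$ ($H = 243 \left(-159 - 6 \left(6 + \left(6 + 2\right)\right)\right) = 243 \left(-159 - 6 \left(6 + 8\right)\right) = 243 \left(-159 - 84\right) = 243 \left(-243\right) = -59049$)
$w = \frac{1}{110582}$ ($w = \frac{1}{-59049 + \left(197440 - 27809\right)} = \frac{1}{-59049 + 169631} = \frac{1}{110582} \approx 9.0431 \cdot 10^{-6}$)
$F = 2947056$ ($F = 8 \left(\left(-1\right) \left(-368382\right)\right) = 8 \cdot 368382 = 2947056$)
$w + F = \frac{1}{110582} + 2947056 = \frac{325891346593}{110582}$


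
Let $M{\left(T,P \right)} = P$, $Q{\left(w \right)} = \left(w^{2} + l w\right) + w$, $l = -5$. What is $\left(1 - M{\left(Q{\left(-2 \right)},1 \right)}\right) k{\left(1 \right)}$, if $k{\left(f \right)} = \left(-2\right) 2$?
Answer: $0$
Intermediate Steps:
$Q{\left(w \right)} = w^{2} - 4 w$ ($Q{\left(w \right)} = \left(w^{2} - 5 w\right) + w = w^{2} - 4 w$)
$k{\left(f \right)} = -4$
$\left(1 - M{\left(Q{\left(-2 \right)},1 \right)}\right) k{\left(1 \right)} = \left(1 - 1\right) \left(-4\right) = 0 \left(-4\right) = 0$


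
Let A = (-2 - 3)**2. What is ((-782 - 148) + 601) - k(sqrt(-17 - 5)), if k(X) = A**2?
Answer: -954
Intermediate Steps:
A = 25 (A = (-5)**2 = 25)
k(X) = 625 (k(X) = 25**2 = 625)
((-782 - 148) + 601) - k(sqrt(-17 - 5)) = ((-782 - 148) + 601) - 1*625 = (-930 + 601) - 625 = -329 - 625 = -954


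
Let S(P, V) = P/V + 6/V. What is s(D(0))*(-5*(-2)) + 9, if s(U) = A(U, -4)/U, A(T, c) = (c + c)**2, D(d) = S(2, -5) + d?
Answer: -391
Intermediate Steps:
S(P, V) = 6/V + P/V
D(d) = -8/5 + d (D(d) = (6 + 2)/(-5) + d = -1/5*8 + d = -8/5 + d)
A(T, c) = 4*c**2 (A(T, c) = (2*c)**2 = 4*c**2)
s(U) = 64/U (s(U) = (4*(-4)**2)/U = (4*16)/U = 64/U)
s(D(0))*(-5*(-2)) + 9 = (64/(-8/5 + 0))*(-5*(-2)) + 9 = (64/(-8/5))*10 + 9 = (64*(-5/8))*10 + 9 = -40*10 + 9 = -400 + 9 = -391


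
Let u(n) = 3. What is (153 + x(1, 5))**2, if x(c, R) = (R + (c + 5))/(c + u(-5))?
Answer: 388129/16 ≈ 24258.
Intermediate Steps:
x(c, R) = (5 + R + c)/(3 + c) (x(c, R) = (R + (c + 5))/(c + 3) = (R + (5 + c))/(3 + c) = (5 + R + c)/(3 + c))
(153 + x(1, 5))**2 = (153 + (5 + 5 + 1)/(3 + 1))**2 = (153 + 11/4)**2 = (623/4)**2 = 388129/16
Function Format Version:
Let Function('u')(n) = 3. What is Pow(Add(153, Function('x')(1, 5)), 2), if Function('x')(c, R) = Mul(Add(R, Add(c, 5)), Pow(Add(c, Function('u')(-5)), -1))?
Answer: Rational(388129, 16) ≈ 24258.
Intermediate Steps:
Function('x')(c, R) = Mul(Pow(Add(3, c), -1), Add(5, R, c)) (Function('x')(c, R) = Mul(Add(R, Add(c, 5)), Pow(Add(c, 3), -1)) = Mul(Add(R, Add(5, c)), Pow(Add(3, c), -1)) = Mul(Add(5, R, c), Pow(Add(3, c), -1)) = Mul(Pow(Add(3, c), -1), Add(5, R, c)))
Pow(Add(153, Function('x')(1, 5)), 2) = Pow(Add(153, Mul(Pow(Add(3, 1), -1), Add(5, 5, 1))), 2) = Pow(Add(153, Mul(Pow(4, -1), 11)), 2) = Pow(Add(153, Mul(Rational(1, 4), 11)), 2) = Pow(Add(153, Rational(11, 4)), 2) = Pow(Rational(623, 4), 2) = Rational(388129, 16)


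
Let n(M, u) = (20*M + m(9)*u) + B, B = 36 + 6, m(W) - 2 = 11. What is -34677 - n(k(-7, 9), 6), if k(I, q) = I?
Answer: -34657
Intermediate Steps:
m(W) = 13 (m(W) = 2 + 11 = 13)
B = 42
n(M, u) = 42 + 13*u + 20*M (n(M, u) = (20*M + 13*u) + 42 = (13*u + 20*M) + 42 = 42 + 13*u + 20*M)
-34677 - n(k(-7, 9), 6) = -34677 - (42 + 13*6 + 20*(-7)) = -34677 - (42 + 78 - 140) = -34677 - 1*(-20) = -34677 + 20 = -34657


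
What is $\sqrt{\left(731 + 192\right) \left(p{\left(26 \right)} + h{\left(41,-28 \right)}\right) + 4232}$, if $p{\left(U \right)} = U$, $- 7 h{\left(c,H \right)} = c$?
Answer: $\frac{\sqrt{1118369}}{7} \approx 151.08$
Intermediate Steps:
$h{\left(c,H \right)} = - \frac{c}{7}$
$\sqrt{\left(731 + 192\right) \left(p{\left(26 \right)} + h{\left(41,-28 \right)}\right) + 4232} = \sqrt{\left(731 + 192\right) \left(26 - \frac{41}{7}\right) + 4232} = \sqrt{923 \left(26 - \frac{41}{7}\right) + 4232} = \sqrt{923 \cdot \frac{141}{7} + 4232} = \sqrt{\frac{130143}{7} + 4232} = \sqrt{\frac{159767}{7}} = \frac{\sqrt{1118369}}{7}$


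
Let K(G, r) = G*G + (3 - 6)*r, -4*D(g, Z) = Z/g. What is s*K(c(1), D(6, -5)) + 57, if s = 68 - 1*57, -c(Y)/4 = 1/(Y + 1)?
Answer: 753/8 ≈ 94.125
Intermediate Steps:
D(g, Z) = -Z/(4*g)
c(Y) = -4/(1 + Y) (c(Y) = -4/(Y + 1) = -4/(1 + Y))
K(G, r) = G² - 3*r
s = 11 (s = 68 - 57 = 11)
s*K(c(1), D(6, -5)) + 57 = 11*((-4/(1 + 1))² - (-3)*(-5)/(4*6)) + 57 = 11*((-4/2)² - (-3)*(-5)/(4*6)) + 57 = 11*((-4*½)² - 3*5/24) + 57 = 11*((-2)² - 5/8) + 57 = 11*(4 - 5/8) + 57 = 11*(27/8) + 57 = 297/8 + 57 = 753/8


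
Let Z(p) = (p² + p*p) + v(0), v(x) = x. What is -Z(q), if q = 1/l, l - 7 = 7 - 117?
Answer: -2/10609 ≈ -0.00018852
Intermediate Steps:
l = -103 (l = 7 + (7 - 117) = 7 - 110 = -103)
q = -1/103 (q = 1/(-103) = -1/103 ≈ -0.0097087)
Z(p) = 2*p² (Z(p) = (p² + p*p) + 0 = (p² + p²) + 0 = 2*p² + 0 = 2*p²)
-Z(q) = -2*(-1/103)² = -2/10609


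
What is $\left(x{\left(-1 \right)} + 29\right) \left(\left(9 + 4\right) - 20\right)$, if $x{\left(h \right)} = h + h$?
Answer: $-189$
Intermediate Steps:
$x{\left(h \right)} = 2 h$
$\left(x{\left(-1 \right)} + 29\right) \left(\left(9 + 4\right) - 20\right) = \left(2 \left(-1\right) + 29\right) \left(\left(9 + 4\right) - 20\right) = \left(-2 + 29\right) \left(13 - 20\right) = 27 \left(-7\right) = -189$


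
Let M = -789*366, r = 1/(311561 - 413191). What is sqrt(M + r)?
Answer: I*sqrt(2982647567742230)/101630 ≈ 537.38*I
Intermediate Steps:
r = -1/101630 (r = 1/(-101630) = -1/101630 ≈ -9.8396e-6)
M = -288774
sqrt(M + r) = sqrt(-288774 - 1/101630) = sqrt(-29348101621/101630) = I*sqrt(2982647567742230)/101630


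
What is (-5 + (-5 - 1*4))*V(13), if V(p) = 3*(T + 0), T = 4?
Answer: -168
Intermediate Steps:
V(p) = 12 (V(p) = 3*(4 + 0) = 3*4 = 12)
(-5 + (-5 - 1*4))*V(13) = (-5 + (-5 - 1*4))*12 = (-5 + (-5 - 4))*12 = (-5 - 9)*12 = -14*12 = -168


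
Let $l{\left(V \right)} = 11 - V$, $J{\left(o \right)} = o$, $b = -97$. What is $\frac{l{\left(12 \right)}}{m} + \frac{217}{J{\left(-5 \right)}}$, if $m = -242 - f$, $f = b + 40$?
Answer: $- \frac{8028}{185} \approx -43.395$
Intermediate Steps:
$f = -57$ ($f = -97 + 40 = -57$)
$m = -185$ ($m = -242 - -57 = -242 + 57 = -185$)
$\frac{l{\left(12 \right)}}{m} + \frac{217}{J{\left(-5 \right)}} = \frac{11 - 12}{-185} + \frac{217}{-5} = \left(11 - 12\right) \left(- \frac{1}{185}\right) + 217 \left(- \frac{1}{5}\right) = \left(-1\right) \left(- \frac{1}{185}\right) - \frac{217}{5} = \frac{1}{185} - \frac{217}{5} = - \frac{8028}{185}$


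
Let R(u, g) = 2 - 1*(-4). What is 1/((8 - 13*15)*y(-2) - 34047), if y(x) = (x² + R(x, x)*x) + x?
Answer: -1/32177 ≈ -3.1078e-5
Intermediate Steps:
R(u, g) = 6 (R(u, g) = 2 + 4 = 6)
y(x) = x² + 7*x (y(x) = (x² + 6*x) + x = x² + 7*x)
1/((8 - 13*15)*y(-2) - 34047) = 1/((8 - 13*15)*(-2*(7 - 2)) - 34047) = 1/((8 - 195)*(-2*5) - 34047) = 1/(-187*(-10) - 34047) = 1/(1870 - 34047) = 1/(-32177) = -1/32177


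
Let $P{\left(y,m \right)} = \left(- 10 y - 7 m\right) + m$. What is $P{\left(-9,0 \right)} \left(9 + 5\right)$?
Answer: $1260$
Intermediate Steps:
$P{\left(y,m \right)} = - 10 y - 6 m$
$P{\left(-9,0 \right)} \left(9 + 5\right) = \left(\left(-10\right) \left(-9\right) - 0\right) \left(9 + 5\right) = \left(90 + 0\right) 14 = 90 \cdot 14 = 1260$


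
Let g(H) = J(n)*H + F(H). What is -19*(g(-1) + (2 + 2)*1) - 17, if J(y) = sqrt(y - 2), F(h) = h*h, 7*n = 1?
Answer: -112 + 19*I*sqrt(91)/7 ≈ -112.0 + 25.893*I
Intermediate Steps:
n = 1/7 (n = (1/7)*1 = 1/7 ≈ 0.14286)
F(h) = h**2
J(y) = sqrt(-2 + y)
g(H) = H**2 + I*H*sqrt(91)/7 (g(H) = sqrt(-2 + 1/7)*H + H**2 = sqrt(-13/7)*H + H**2 = (I*sqrt(91)/7)*H + H**2 = I*H*sqrt(91)/7 + H**2 = H**2 + I*H*sqrt(91)/7)
-19*(g(-1) + (2 + 2)*1) - 17 = -19*((1/7)*(-1)*(7*(-1) + I*sqrt(91)) + (2 + 2)*1) - 17 = -19*((1/7)*(-1)*(-7 + I*sqrt(91)) + 4*1) - 17 = -19*((1 - I*sqrt(91)/7) + 4) - 17 = -19*(5 - I*sqrt(91)/7) - 17 = (-95 + 19*I*sqrt(91)/7) - 17 = -112 + 19*I*sqrt(91)/7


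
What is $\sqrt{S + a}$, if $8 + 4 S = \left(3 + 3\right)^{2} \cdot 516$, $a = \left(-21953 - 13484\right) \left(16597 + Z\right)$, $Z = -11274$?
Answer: $3 i \sqrt{20958501} \approx 13734.0 i$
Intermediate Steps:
$a = -188631151$ ($a = \left(-21953 - 13484\right) \left(16597 - 11274\right) = \left(-35437\right) 5323 = -188631151$)
$S = 4642$ ($S = -2 + \frac{\left(3 + 3\right)^{2} \cdot 516}{4} = -2 + \frac{6^{2} \cdot 516}{4} = -2 + \frac{36 \cdot 516}{4} = -2 + \frac{1}{4} \cdot 18576 = -2 + 4644 = 4642$)
$\sqrt{S + a} = \sqrt{4642 - 188631151} = \sqrt{-188626509} = 3 i \sqrt{20958501}$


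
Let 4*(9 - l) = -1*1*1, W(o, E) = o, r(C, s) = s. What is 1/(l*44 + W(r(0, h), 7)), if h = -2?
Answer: 1/405 ≈ 0.0024691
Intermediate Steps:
l = 37/4 (l = 9 - (-1*1)/4 = 9 - (-1)/4 = 9 - ¼*(-1) = 9 + ¼ = 37/4 ≈ 9.2500)
1/(l*44 + W(r(0, h), 7)) = 1/((37/4)*44 - 2) = 1/(407 - 2) = 1/405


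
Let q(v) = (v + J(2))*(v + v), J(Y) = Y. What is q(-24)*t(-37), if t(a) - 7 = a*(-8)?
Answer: 319968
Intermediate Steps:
t(a) = 7 - 8*a (t(a) = 7 + a*(-8) = 7 - 8*a)
q(v) = 2*v*(2 + v) (q(v) = (v + 2)*(v + v) = (2 + v)*(2*v) = 2*v*(2 + v))
q(-24)*t(-37) = (2*(-24)*(2 - 24))*(7 - 8*(-37)) = (2*(-24)*(-22))*(7 + 296) = 1056*303 = 319968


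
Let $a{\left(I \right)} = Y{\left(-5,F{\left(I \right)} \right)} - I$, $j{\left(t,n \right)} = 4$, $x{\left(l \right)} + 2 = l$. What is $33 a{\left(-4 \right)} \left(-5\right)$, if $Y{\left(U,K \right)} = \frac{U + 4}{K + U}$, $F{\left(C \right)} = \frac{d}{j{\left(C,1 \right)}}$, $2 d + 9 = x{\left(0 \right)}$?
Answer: $- \frac{11660}{17} \approx -685.88$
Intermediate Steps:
$x{\left(l \right)} = -2 + l$
$d = - \frac{11}{2}$ ($d = - \frac{9}{2} + \frac{-2 + 0}{2} = - \frac{9}{2} + \frac{1}{2} \left(-2\right) = - \frac{9}{2} - 1 = - \frac{11}{2} \approx -5.5$)
$F{\left(C \right)} = - \frac{11}{8}$ ($F{\left(C \right)} = - \frac{11}{2 \cdot 4} = \left(- \frac{11}{2}\right) \frac{1}{4} = - \frac{11}{8}$)
$Y{\left(U,K \right)} = \frac{4 + U}{K + U}$
$a{\left(I \right)} = \frac{8}{51} - I$ ($a{\left(I \right)} = \frac{4 - 5}{- \frac{11}{8} - 5} - I = \frac{1}{- \frac{51}{8}} \left(-1\right) - I = \left(- \frac{8}{51}\right) \left(-1\right) - I = \frac{8}{51} - I$)
$33 a{\left(-4 \right)} \left(-5\right) = 33 \left(\frac{8}{51} - -4\right) \left(-5\right) = 33 \left(\frac{8}{51} + 4\right) \left(-5\right) = 33 \cdot \frac{212}{51} \left(-5\right) = \frac{2332}{17} \left(-5\right) = - \frac{11660}{17}$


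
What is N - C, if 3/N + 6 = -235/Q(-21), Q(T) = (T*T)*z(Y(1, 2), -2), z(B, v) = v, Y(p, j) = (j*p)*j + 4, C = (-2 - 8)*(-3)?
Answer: -154356/5057 ≈ -30.523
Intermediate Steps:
C = 30 (C = -10*(-3) = 30)
Y(p, j) = 4 + p*j² (Y(p, j) = p*j² + 4 = 4 + p*j²)
Q(T) = -2*T² (Q(T) = (T*T)*(-2) = T²*(-2) = -2*T²)
N = -2646/5057 (N = 3/(-6 - 235/((-2*(-21)²))) = 3/(-6 - 235/((-2*441))) = 3/(-6 - 235/(-882)) = 3/(-6 - 235*(-1/882)) = 3/(-6 + 235/882) = 3/(-5057/882) = 3*(-882/5057) = -2646/5057 ≈ -0.52324)
N - C = -2646/5057 - 1*30 = -2646/5057 - 30 = -154356/5057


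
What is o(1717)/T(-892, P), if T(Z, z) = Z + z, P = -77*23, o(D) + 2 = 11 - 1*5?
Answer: -4/2663 ≈ -0.0015021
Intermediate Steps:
o(D) = 4 (o(D) = -2 + (11 - 1*5) = -2 + (11 - 5) = -2 + 6 = 4)
P = -1771
o(1717)/T(-892, P) = 4/(-892 - 1771) = 4/(-2663) = 4*(-1/2663) = -4/2663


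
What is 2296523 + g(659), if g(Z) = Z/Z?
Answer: 2296524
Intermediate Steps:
g(Z) = 1
2296523 + g(659) = 2296523 + 1 = 2296524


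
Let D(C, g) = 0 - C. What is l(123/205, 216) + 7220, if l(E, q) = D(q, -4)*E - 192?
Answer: 34492/5 ≈ 6898.4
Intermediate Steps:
D(C, g) = -C
l(E, q) = -192 - E*q (l(E, q) = (-q)*E - 192 = -E*q - 192 = -192 - E*q)
l(123/205, 216) + 7220 = (-192 - 1*123/205*216) + 7220 = (-192 - 1*123*(1/205)*216) + 7220 = (-192 - 1*⅗*216) + 7220 = (-192 - 648/5) + 7220 = -1608/5 + 7220 = 34492/5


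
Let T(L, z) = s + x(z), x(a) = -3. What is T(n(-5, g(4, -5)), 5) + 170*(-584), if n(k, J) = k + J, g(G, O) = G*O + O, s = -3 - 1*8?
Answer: -99294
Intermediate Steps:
s = -11 (s = -3 - 8 = -11)
g(G, O) = O + G*O
n(k, J) = J + k
T(L, z) = -14 (T(L, z) = -11 - 3 = -14)
T(n(-5, g(4, -5)), 5) + 170*(-584) = -14 + 170*(-584) = -14 - 99280 = -99294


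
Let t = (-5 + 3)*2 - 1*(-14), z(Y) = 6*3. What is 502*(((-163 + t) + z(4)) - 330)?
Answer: -233430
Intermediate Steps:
z(Y) = 18
t = 10 (t = -2*2 + 14 = -4 + 14 = 10)
502*(((-163 + t) + z(4)) - 330) = 502*(((-163 + 10) + 18) - 330) = 502*((-153 + 18) - 330) = 502*(-135 - 330) = 502*(-465) = -233430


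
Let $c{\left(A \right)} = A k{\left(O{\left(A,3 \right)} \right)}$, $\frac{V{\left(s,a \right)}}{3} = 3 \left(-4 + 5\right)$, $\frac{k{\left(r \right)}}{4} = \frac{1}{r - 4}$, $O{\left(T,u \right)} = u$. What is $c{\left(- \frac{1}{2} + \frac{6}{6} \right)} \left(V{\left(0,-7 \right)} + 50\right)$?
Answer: $-118$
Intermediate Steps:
$k{\left(r \right)} = \frac{4}{-4 + r}$ ($k{\left(r \right)} = \frac{4}{r - 4} = \frac{4}{-4 + r}$)
$V{\left(s,a \right)} = 9$ ($V{\left(s,a \right)} = 3 \cdot 3 \left(-4 + 5\right) = 3 \cdot 3 \cdot 1 = 3 \cdot 3 = 9$)
$c{\left(A \right)} = - 4 A$ ($c{\left(A \right)} = A \frac{4}{-4 + 3} = A \frac{4}{-1} = A 4 \left(-1\right) = A \left(-4\right) = - 4 A$)
$c{\left(- \frac{1}{2} + \frac{6}{6} \right)} \left(V{\left(0,-7 \right)} + 50\right) = - 4 \left(- \frac{1}{2} + \frac{6}{6}\right) \left(9 + 50\right) = - 4 \left(\left(-1\right) \frac{1}{2} + 6 \cdot \frac{1}{6}\right) 59 = - 4 \left(- \frac{1}{2} + 1\right) 59 = \left(-4\right) \frac{1}{2} \cdot 59 = \left(-2\right) 59 = -118$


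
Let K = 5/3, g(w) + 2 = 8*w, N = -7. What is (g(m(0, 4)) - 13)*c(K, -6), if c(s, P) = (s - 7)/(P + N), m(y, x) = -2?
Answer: -496/39 ≈ -12.718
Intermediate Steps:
g(w) = -2 + 8*w
K = 5/3 (K = 5*(⅓) = 5/3 ≈ 1.6667)
c(s, P) = (-7 + s)/(-7 + P) (c(s, P) = (s - 7)/(P - 7) = (-7 + s)/(-7 + P))
(g(m(0, 4)) - 13)*c(K, -6) = ((-2 + 8*(-2)) - 13)*((-7 + 5/3)/(-7 - 6)) = ((-2 - 16) - 13)*(-16/3/(-13)) = (-18 - 13)*(-1/13*(-16/3)) = -31*16/39 = -496/39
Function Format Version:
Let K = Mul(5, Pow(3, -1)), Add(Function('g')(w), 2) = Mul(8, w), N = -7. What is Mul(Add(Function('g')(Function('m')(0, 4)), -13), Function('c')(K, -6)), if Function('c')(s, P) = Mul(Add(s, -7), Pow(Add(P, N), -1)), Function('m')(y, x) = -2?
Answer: Rational(-496, 39) ≈ -12.718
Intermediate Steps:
Function('g')(w) = Add(-2, Mul(8, w))
K = Rational(5, 3) (K = Mul(5, Rational(1, 3)) = Rational(5, 3) ≈ 1.6667)
Function('c')(s, P) = Mul(Pow(Add(-7, P), -1), Add(-7, s)) (Function('c')(s, P) = Mul(Add(s, -7), Pow(Add(P, -7), -1)) = Mul(Add(-7, s), Pow(Add(-7, P), -1)) = Mul(Pow(Add(-7, P), -1), Add(-7, s)))
Mul(Add(Function('g')(Function('m')(0, 4)), -13), Function('c')(K, -6)) = Mul(Add(Add(-2, Mul(8, -2)), -13), Mul(Pow(Add(-7, -6), -1), Add(-7, Rational(5, 3)))) = Mul(Add(Add(-2, -16), -13), Mul(Pow(-13, -1), Rational(-16, 3))) = Mul(Add(-18, -13), Mul(Rational(-1, 13), Rational(-16, 3))) = Mul(-31, Rational(16, 39)) = Rational(-496, 39)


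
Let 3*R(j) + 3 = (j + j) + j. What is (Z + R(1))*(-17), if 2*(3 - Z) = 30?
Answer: 204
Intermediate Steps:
Z = -12 (Z = 3 - ½*30 = 3 - 15 = -12)
R(j) = -1 + j (R(j) = -1 + ((j + j) + j)/3 = -1 + (2*j + j)/3 = -1 + (3*j)/3 = -1 + j)
(Z + R(1))*(-17) = (-12 + (-1 + 1))*(-17) = (-12 + 0)*(-17) = -12*(-17) = 204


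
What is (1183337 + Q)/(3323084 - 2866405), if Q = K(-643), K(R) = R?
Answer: 1182694/456679 ≈ 2.5898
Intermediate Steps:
Q = -643
(1183337 + Q)/(3323084 - 2866405) = (1183337 - 643)/(3323084 - 2866405) = 1182694/456679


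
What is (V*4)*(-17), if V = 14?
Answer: -952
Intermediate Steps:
(V*4)*(-17) = (14*4)*(-17) = 56*(-17) = -952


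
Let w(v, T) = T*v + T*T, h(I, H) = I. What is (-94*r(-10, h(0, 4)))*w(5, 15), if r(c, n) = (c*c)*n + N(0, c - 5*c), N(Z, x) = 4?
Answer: -112800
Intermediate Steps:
w(v, T) = T² + T*v (w(v, T) = T*v + T² = T² + T*v)
r(c, n) = 4 + n*c² (r(c, n) = (c*c)*n + 4 = c²*n + 4 = n*c² + 4 = 4 + n*c²)
(-94*r(-10, h(0, 4)))*w(5, 15) = (-94*(4 + 0*(-10)²))*(15*(15 + 5)) = (-94*(4 + 0*100))*(15*20) = -94*(4 + 0)*300 = -94*4*300 = -376*300 = -112800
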